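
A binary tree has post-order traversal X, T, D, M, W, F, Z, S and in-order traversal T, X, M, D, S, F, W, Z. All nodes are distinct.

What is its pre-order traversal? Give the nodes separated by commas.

The last element of post-order is the root; it splits in-order into left and right subtrees.
Root S: left subtree has 4 nodes {T, X, M, D}, right has 3 {F, W, Z}.
  Root M: left subtree has 2 nodes {T, X}, right has 1 {D}.
    Root T: left subtree has 0 nodes { }, right has 1 {X}.
  Root Z: left subtree has 2 nodes {F, W}, right has 0 { }.
    Root F: left subtree has 0 nodes { }, right has 1 {W}.

S, M, T, X, D, Z, F, W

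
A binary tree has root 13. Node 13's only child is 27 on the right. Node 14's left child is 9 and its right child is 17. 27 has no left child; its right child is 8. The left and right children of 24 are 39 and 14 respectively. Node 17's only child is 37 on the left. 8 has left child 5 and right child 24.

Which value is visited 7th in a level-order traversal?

14

Level-order visits nodes level by level from the root, left to right within each level.
Level 0: 13
Level 1: 27
Level 2: 8
Level 3: 5, 24
Level 4: 39, 14
Level 5: 9, 17
Level 6: 37
Full level-order sequence: 13, 27, 8, 5, 24, 39, 14, 9, 17, 37.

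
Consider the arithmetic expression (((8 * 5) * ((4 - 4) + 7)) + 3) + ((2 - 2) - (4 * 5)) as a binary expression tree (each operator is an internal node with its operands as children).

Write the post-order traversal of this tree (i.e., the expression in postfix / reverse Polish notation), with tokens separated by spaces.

Post-order on an expression tree gives postfix notation: for each operator, emit left operand, right operand, then the operator.

8 5 * 4 4 - 7 + * 3 + 2 2 - 4 5 * - +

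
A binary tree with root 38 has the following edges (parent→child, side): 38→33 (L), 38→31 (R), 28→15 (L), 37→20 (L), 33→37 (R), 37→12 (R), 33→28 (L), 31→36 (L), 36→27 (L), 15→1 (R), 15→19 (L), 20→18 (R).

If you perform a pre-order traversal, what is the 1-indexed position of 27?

13

Pre-order visits the node, then its left subtree, then its right subtree.
Visit 38.
At 38: go left to 33.
  Visit 33.
  At 33: go left to 28.
    Visit 28.
    At 28: go left to 15.
      Visit 15.
      At 15: go left to 19.
        19 is a leaf — visit 19.
      At 15: go right to 1.
        1 is a leaf — visit 1.
    At 28: no right child.
  At 33: go right to 37.
    Visit 37.
    At 37: go left to 20.
      Visit 20.
      At 20: no left child.
      At 20: go right to 18.
        18 is a leaf — visit 18.
    At 37: go right to 12.
      12 is a leaf — visit 12.
At 38: go right to 31.
  Visit 31.
  At 31: go left to 36.
    Visit 36.
    At 36: go left to 27.
      27 is a leaf — visit 27.
    At 36: no right child.
  At 31: no right child.
Full pre-order sequence: 38, 33, 28, 15, 19, 1, 37, 20, 18, 12, 31, 36, 27.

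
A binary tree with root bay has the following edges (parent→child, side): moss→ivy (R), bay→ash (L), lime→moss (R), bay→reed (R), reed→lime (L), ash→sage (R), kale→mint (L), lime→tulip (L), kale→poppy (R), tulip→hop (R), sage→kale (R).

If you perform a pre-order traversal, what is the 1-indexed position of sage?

3

Pre-order visits the node, then its left subtree, then its right subtree.
Visit bay.
At bay: go left to ash.
  Visit ash.
  At ash: no left child.
  At ash: go right to sage.
    Visit sage.
    At sage: no left child.
    At sage: go right to kale.
      Visit kale.
      At kale: go left to mint.
        mint is a leaf — visit mint.
      At kale: go right to poppy.
        poppy is a leaf — visit poppy.
At bay: go right to reed.
  Visit reed.
  At reed: go left to lime.
    Visit lime.
    At lime: go left to tulip.
      Visit tulip.
      At tulip: no left child.
      At tulip: go right to hop.
        hop is a leaf — visit hop.
    At lime: go right to moss.
      Visit moss.
      At moss: no left child.
      At moss: go right to ivy.
        ivy is a leaf — visit ivy.
  At reed: no right child.
Full pre-order sequence: bay, ash, sage, kale, mint, poppy, reed, lime, tulip, hop, moss, ivy.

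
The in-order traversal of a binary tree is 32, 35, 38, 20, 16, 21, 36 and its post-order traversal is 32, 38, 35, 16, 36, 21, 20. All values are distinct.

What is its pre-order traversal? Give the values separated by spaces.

The last element of post-order is the root; it splits in-order into left and right subtrees.
Root 20: left subtree has 3 nodes {32, 35, 38}, right has 3 {16, 21, 36}.
  Root 35: left subtree has 1 node {32}, right has 1 {38}.
  Root 21: left subtree has 1 node {16}, right has 1 {36}.

20 35 32 38 21 16 36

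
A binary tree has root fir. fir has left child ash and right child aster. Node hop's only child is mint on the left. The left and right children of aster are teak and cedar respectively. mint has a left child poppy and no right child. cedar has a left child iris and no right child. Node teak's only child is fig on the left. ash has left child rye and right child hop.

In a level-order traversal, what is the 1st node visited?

Level-order visits nodes level by level from the root, left to right within each level.
Level 0: fir
Level 1: ash, aster
Level 2: rye, hop, teak, cedar
Level 3: mint, fig, iris
Level 4: poppy
Full level-order sequence: fir, ash, aster, rye, hop, teak, cedar, mint, fig, iris, poppy.

fir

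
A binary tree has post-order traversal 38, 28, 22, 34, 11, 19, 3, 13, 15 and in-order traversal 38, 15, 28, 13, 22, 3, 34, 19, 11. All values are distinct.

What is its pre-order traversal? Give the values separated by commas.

15, 38, 13, 28, 3, 22, 19, 34, 11

The last element of post-order is the root; it splits in-order into left and right subtrees.
Root 15: left subtree has 1 node {38}, right has 7 {28, 13, 22, 3, 34, 19, 11}.
  Root 13: left subtree has 1 node {28}, right has 5 {22, 3, 34, 19, 11}.
    Root 3: left subtree has 1 node {22}, right has 3 {34, 19, 11}.
      Root 19: left subtree has 1 node {34}, right has 1 {11}.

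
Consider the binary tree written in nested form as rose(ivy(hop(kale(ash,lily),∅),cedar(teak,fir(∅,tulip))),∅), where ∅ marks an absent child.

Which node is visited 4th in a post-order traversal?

hop

Post-order visits the left subtree, then the right subtree, then the node.
At rose: go left to ivy.
  At ivy: go left to hop.
    At hop: go left to kale.
      At kale: go left to ash.
        ash is a leaf — visit ash.
      At kale: go right to lily.
        lily is a leaf — visit lily.
      Visit kale.
    At hop: no right child.
    Visit hop.
  At ivy: go right to cedar.
    At cedar: go left to teak.
      teak is a leaf — visit teak.
    At cedar: go right to fir.
      At fir: no left child.
      At fir: go right to tulip.
        tulip is a leaf — visit tulip.
      Visit fir.
    Visit cedar.
  Visit ivy.
At rose: no right child.
Visit rose.
Full post-order sequence: ash, lily, kale, hop, teak, tulip, fir, cedar, ivy, rose.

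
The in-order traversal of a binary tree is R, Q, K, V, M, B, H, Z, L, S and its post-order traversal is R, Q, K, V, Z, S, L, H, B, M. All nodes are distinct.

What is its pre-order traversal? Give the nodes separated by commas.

M, V, K, Q, R, B, H, L, Z, S

The last element of post-order is the root; it splits in-order into left and right subtrees.
Root M: left subtree has 4 nodes {R, Q, K, V}, right has 5 {B, H, Z, L, S}.
  Root V: left subtree has 3 nodes {R, Q, K}, right has 0 { }.
    Root K: left subtree has 2 nodes {R, Q}, right has 0 { }.
      Root Q: left subtree has 1 node {R}, right has 0 { }.
  Root B: left subtree has 0 nodes { }, right has 4 {H, Z, L, S}.
    Root H: left subtree has 0 nodes { }, right has 3 {Z, L, S}.
      Root L: left subtree has 1 node {Z}, right has 1 {S}.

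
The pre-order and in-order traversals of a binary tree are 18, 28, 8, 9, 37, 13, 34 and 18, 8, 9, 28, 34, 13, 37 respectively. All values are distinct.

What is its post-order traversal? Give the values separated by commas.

The first element of pre-order is the root; it splits in-order into left and right subtrees.
Root 18: left subtree has 0 nodes { }, right has 6 {8, 9, 28, 34, 13, 37}.
  Root 28: left subtree has 2 nodes {8, 9}, right has 3 {34, 13, 37}.
    Root 8: left subtree has 0 nodes { }, right has 1 {9}.
    Root 37: left subtree has 2 nodes {34, 13}, right has 0 { }.
      Root 13: left subtree has 1 node {34}, right has 0 { }.

9, 8, 34, 13, 37, 28, 18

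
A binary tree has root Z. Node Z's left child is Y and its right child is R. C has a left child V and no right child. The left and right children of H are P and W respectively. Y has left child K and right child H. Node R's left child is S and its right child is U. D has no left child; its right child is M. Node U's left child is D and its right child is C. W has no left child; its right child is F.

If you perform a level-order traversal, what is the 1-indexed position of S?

Level-order visits nodes level by level from the root, left to right within each level.
Level 0: Z
Level 1: Y, R
Level 2: K, H, S, U
Level 3: P, W, D, C
Level 4: F, M, V
Full level-order sequence: Z, Y, R, K, H, S, U, P, W, D, C, F, M, V.

6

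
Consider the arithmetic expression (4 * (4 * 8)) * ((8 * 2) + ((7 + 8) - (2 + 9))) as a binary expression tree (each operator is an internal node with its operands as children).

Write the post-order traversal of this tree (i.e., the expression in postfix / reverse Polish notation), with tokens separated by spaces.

Post-order on an expression tree gives postfix notation: for each operator, emit left operand, right operand, then the operator.

4 4 8 * * 8 2 * 7 8 + 2 9 + - + *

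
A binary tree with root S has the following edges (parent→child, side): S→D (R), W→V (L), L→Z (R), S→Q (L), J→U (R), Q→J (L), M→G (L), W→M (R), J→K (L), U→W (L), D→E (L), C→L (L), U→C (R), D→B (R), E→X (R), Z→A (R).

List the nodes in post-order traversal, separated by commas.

K, V, G, M, W, A, Z, L, C, U, J, Q, X, E, B, D, S

Post-order visits the left subtree, then the right subtree, then the node.
At S: go left to Q.
  At Q: go left to J.
    At J: go left to K.
      K is a leaf — visit K.
    At J: go right to U.
      At U: go left to W.
        At W: go left to V.
          V is a leaf — visit V.
        At W: go right to M.
          At M: go left to G.
            G is a leaf — visit G.
          At M: no right child.
          Visit M.
        Visit W.
      At U: go right to C.
        At C: go left to L.
          At L: no left child.
          At L: go right to Z.
            At Z: no left child.
            At Z: go right to A.
              A is a leaf — visit A.
            Visit Z.
          Visit L.
        At C: no right child.
        Visit C.
      Visit U.
    Visit J.
  At Q: no right child.
  Visit Q.
At S: go right to D.
  At D: go left to E.
    At E: no left child.
    At E: go right to X.
      X is a leaf — visit X.
    Visit E.
  At D: go right to B.
    B is a leaf — visit B.
  Visit D.
Visit S.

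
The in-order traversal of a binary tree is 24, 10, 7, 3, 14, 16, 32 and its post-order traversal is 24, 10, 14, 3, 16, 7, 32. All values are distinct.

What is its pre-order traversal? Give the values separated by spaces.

32 7 10 24 16 3 14

The last element of post-order is the root; it splits in-order into left and right subtrees.
Root 32: left subtree has 6 nodes {24, 10, 7, 3, 14, 16}, right has 0 { }.
  Root 7: left subtree has 2 nodes {24, 10}, right has 3 {3, 14, 16}.
    Root 10: left subtree has 1 node {24}, right has 0 { }.
    Root 16: left subtree has 2 nodes {3, 14}, right has 0 { }.
      Root 3: left subtree has 0 nodes { }, right has 1 {14}.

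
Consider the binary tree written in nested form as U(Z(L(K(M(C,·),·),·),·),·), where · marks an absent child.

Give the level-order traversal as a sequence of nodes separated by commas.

U, Z, L, K, M, C

Level-order visits nodes level by level from the root, left to right within each level.
Level 0: U
Level 1: Z
Level 2: L
Level 3: K
Level 4: M
Level 5: C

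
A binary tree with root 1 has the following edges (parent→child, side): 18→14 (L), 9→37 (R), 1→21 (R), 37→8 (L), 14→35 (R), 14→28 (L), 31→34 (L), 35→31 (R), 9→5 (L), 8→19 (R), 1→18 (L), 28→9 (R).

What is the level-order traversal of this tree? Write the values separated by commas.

Level-order visits nodes level by level from the root, left to right within each level.
Level 0: 1
Level 1: 18, 21
Level 2: 14
Level 3: 28, 35
Level 4: 9, 31
Level 5: 5, 37, 34
Level 6: 8
Level 7: 19

1, 18, 21, 14, 28, 35, 9, 31, 5, 37, 34, 8, 19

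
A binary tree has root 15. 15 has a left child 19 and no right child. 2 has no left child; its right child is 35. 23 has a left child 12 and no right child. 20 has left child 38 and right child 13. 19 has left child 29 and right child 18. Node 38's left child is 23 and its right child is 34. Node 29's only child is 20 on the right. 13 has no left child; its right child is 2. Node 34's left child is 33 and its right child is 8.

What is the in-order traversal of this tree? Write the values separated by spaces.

In-order visits the left subtree, then the node, then the right subtree.
At 15: go left to 19.
  At 19: go left to 29.
    At 29: no left child.
    Visit 29.
    At 29: go right to 20.
      At 20: go left to 38.
        At 38: go left to 23.
          At 23: go left to 12.
            12 is a leaf — visit 12.
          Visit 23.
          At 23: no right child.
        Visit 38.
        At 38: go right to 34.
          At 34: go left to 33.
            33 is a leaf — visit 33.
          Visit 34.
          At 34: go right to 8.
            8 is a leaf — visit 8.
      Visit 20.
      At 20: go right to 13.
        At 13: no left child.
        Visit 13.
        At 13: go right to 2.
          At 2: no left child.
          Visit 2.
          At 2: go right to 35.
            35 is a leaf — visit 35.
  Visit 19.
  At 19: go right to 18.
    18 is a leaf — visit 18.
Visit 15.
At 15: no right child.

29 12 23 38 33 34 8 20 13 2 35 19 18 15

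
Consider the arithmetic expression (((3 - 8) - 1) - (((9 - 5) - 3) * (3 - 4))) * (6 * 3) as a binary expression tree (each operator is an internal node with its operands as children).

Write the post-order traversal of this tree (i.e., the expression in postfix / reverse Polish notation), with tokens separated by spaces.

Post-order on an expression tree gives postfix notation: for each operator, emit left operand, right operand, then the operator.

3 8 - 1 - 9 5 - 3 - 3 4 - * - 6 3 * *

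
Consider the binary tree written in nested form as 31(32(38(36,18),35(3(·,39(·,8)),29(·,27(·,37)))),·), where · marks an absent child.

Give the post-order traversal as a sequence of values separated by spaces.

Post-order visits the left subtree, then the right subtree, then the node.
At 31: go left to 32.
  At 32: go left to 38.
    At 38: go left to 36.
      36 is a leaf — visit 36.
    At 38: go right to 18.
      18 is a leaf — visit 18.
    Visit 38.
  At 32: go right to 35.
    At 35: go left to 3.
      At 3: no left child.
      At 3: go right to 39.
        At 39: no left child.
        At 39: go right to 8.
          8 is a leaf — visit 8.
        Visit 39.
      Visit 3.
    At 35: go right to 29.
      At 29: no left child.
      At 29: go right to 27.
        At 27: no left child.
        At 27: go right to 37.
          37 is a leaf — visit 37.
        Visit 27.
      Visit 29.
    Visit 35.
  Visit 32.
At 31: no right child.
Visit 31.

36 18 38 8 39 3 37 27 29 35 32 31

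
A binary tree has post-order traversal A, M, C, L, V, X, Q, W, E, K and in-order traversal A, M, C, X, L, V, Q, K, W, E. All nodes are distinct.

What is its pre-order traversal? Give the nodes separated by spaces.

K Q X C M A V L E W

The last element of post-order is the root; it splits in-order into left and right subtrees.
Root K: left subtree has 7 nodes {A, M, C, X, L, V, Q}, right has 2 {W, E}.
  Root Q: left subtree has 6 nodes {A, M, C, X, L, V}, right has 0 { }.
    Root X: left subtree has 3 nodes {A, M, C}, right has 2 {L, V}.
      Root C: left subtree has 2 nodes {A, M}, right has 0 { }.
        Root M: left subtree has 1 node {A}, right has 0 { }.
      Root V: left subtree has 1 node {L}, right has 0 { }.
  Root E: left subtree has 1 node {W}, right has 0 { }.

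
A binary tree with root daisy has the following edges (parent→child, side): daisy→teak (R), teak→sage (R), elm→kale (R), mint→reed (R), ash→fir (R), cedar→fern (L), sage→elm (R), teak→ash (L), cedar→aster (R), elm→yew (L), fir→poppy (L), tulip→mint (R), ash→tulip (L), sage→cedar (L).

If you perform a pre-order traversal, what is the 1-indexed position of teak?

2

Pre-order visits the node, then its left subtree, then its right subtree.
Visit daisy.
At daisy: no left child.
At daisy: go right to teak.
  Visit teak.
  At teak: go left to ash.
    Visit ash.
    At ash: go left to tulip.
      Visit tulip.
      At tulip: no left child.
      At tulip: go right to mint.
        Visit mint.
        At mint: no left child.
        At mint: go right to reed.
          reed is a leaf — visit reed.
    At ash: go right to fir.
      Visit fir.
      At fir: go left to poppy.
        poppy is a leaf — visit poppy.
      At fir: no right child.
  At teak: go right to sage.
    Visit sage.
    At sage: go left to cedar.
      Visit cedar.
      At cedar: go left to fern.
        fern is a leaf — visit fern.
      At cedar: go right to aster.
        aster is a leaf — visit aster.
    At sage: go right to elm.
      Visit elm.
      At elm: go left to yew.
        yew is a leaf — visit yew.
      At elm: go right to kale.
        kale is a leaf — visit kale.
Full pre-order sequence: daisy, teak, ash, tulip, mint, reed, fir, poppy, sage, cedar, fern, aster, elm, yew, kale.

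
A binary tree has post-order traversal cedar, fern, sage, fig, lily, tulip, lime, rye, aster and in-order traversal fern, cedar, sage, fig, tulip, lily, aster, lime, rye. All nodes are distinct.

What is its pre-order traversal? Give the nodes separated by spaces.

The last element of post-order is the root; it splits in-order into left and right subtrees.
Root aster: left subtree has 6 nodes {fern, cedar, sage, fig, tulip, lily}, right has 2 {lime, rye}.
  Root tulip: left subtree has 4 nodes {fern, cedar, sage, fig}, right has 1 {lily}.
    Root fig: left subtree has 3 nodes {fern, cedar, sage}, right has 0 { }.
      Root sage: left subtree has 2 nodes {fern, cedar}, right has 0 { }.
        Root fern: left subtree has 0 nodes { }, right has 1 {cedar}.
  Root rye: left subtree has 1 node {lime}, right has 0 { }.

aster tulip fig sage fern cedar lily rye lime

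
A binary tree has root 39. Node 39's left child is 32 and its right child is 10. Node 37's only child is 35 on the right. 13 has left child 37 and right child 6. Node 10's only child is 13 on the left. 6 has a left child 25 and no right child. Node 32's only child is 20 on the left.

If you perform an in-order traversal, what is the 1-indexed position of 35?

5

In-order visits the left subtree, then the node, then the right subtree.
At 39: go left to 32.
  At 32: go left to 20.
    20 is a leaf — visit 20.
  Visit 32.
  At 32: no right child.
Visit 39.
At 39: go right to 10.
  At 10: go left to 13.
    At 13: go left to 37.
      At 37: no left child.
      Visit 37.
      At 37: go right to 35.
        35 is a leaf — visit 35.
    Visit 13.
    At 13: go right to 6.
      At 6: go left to 25.
        25 is a leaf — visit 25.
      Visit 6.
      At 6: no right child.
  Visit 10.
  At 10: no right child.
Full in-order sequence: 20, 32, 39, 37, 35, 13, 25, 6, 10.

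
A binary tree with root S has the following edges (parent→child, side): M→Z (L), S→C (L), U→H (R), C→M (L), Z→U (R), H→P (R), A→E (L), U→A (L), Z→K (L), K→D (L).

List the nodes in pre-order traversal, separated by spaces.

Pre-order visits the node, then its left subtree, then its right subtree.
Visit S.
At S: go left to C.
  Visit C.
  At C: go left to M.
    Visit M.
    At M: go left to Z.
      Visit Z.
      At Z: go left to K.
        Visit K.
        At K: go left to D.
          D is a leaf — visit D.
        At K: no right child.
      At Z: go right to U.
        Visit U.
        At U: go left to A.
          Visit A.
          At A: go left to E.
            E is a leaf — visit E.
          At A: no right child.
        At U: go right to H.
          Visit H.
          At H: no left child.
          At H: go right to P.
            P is a leaf — visit P.
    At M: no right child.
  At C: no right child.
At S: no right child.

S C M Z K D U A E H P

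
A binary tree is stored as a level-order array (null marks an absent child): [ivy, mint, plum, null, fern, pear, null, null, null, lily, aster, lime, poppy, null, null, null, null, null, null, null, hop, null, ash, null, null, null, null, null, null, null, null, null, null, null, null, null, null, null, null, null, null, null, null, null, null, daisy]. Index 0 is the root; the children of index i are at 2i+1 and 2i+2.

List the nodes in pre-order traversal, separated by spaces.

ivy mint fern lily hop aster ash daisy plum pear lime poppy

Pre-order visits the node, then its left subtree, then its right subtree.
Visit ivy.
At ivy: go left to mint.
  Visit mint.
  At mint: no left child.
  At mint: go right to fern.
    Visit fern.
    At fern: go left to lily.
      Visit lily.
      At lily: no left child.
      At lily: go right to hop.
        hop is a leaf — visit hop.
    At fern: go right to aster.
      Visit aster.
      At aster: no left child.
      At aster: go right to ash.
        Visit ash.
        At ash: go left to daisy.
          daisy is a leaf — visit daisy.
        At ash: no right child.
At ivy: go right to plum.
  Visit plum.
  At plum: go left to pear.
    Visit pear.
    At pear: go left to lime.
      lime is a leaf — visit lime.
    At pear: go right to poppy.
      poppy is a leaf — visit poppy.
  At plum: no right child.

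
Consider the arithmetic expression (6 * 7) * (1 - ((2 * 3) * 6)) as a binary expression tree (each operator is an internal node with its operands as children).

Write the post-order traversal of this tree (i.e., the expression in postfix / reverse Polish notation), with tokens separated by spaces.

6 7 * 1 2 3 * 6 * - *

Post-order on an expression tree gives postfix notation: for each operator, emit left operand, right operand, then the operator.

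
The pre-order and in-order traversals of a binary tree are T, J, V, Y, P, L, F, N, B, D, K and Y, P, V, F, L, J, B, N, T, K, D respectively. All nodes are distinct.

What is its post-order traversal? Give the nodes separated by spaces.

P Y F L V B N J K D T

The first element of pre-order is the root; it splits in-order into left and right subtrees.
Root T: left subtree has 8 nodes {Y, P, V, F, L, J, B, N}, right has 2 {K, D}.
  Root J: left subtree has 5 nodes {Y, P, V, F, L}, right has 2 {B, N}.
    Root V: left subtree has 2 nodes {Y, P}, right has 2 {F, L}.
      Root Y: left subtree has 0 nodes { }, right has 1 {P}.
      Root L: left subtree has 1 node {F}, right has 0 { }.
    Root N: left subtree has 1 node {B}, right has 0 { }.
  Root D: left subtree has 1 node {K}, right has 0 { }.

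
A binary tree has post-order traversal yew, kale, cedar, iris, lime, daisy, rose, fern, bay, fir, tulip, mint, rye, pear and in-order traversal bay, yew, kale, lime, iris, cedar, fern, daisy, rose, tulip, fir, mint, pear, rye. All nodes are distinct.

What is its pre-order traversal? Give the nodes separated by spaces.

The last element of post-order is the root; it splits in-order into left and right subtrees.
Root pear: left subtree has 12 nodes {bay, yew, kale, lime, iris, cedar, fern, daisy, rose, tulip, fir, mint}, right has 1 {rye}.
  Root mint: left subtree has 11 nodes {bay, yew, kale, lime, iris, cedar, fern, daisy, rose, tulip, fir}, right has 0 { }.
    Root tulip: left subtree has 9 nodes {bay, yew, kale, lime, iris, cedar, fern, daisy, rose}, right has 1 {fir}.
      Root bay: left subtree has 0 nodes { }, right has 8 {yew, kale, lime, iris, cedar, fern, daisy, rose}.
        Root fern: left subtree has 5 nodes {yew, kale, lime, iris, cedar}, right has 2 {daisy, rose}.
          Root lime: left subtree has 2 nodes {yew, kale}, right has 2 {iris, cedar}.
            Root kale: left subtree has 1 node {yew}, right has 0 { }.
            Root iris: left subtree has 0 nodes { }, right has 1 {cedar}.
          Root rose: left subtree has 1 node {daisy}, right has 0 { }.

pear mint tulip bay fern lime kale yew iris cedar rose daisy fir rye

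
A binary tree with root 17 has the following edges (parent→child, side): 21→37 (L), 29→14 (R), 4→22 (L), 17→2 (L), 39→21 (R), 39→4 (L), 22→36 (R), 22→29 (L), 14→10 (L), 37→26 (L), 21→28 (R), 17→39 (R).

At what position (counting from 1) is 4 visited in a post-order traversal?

Post-order visits the left subtree, then the right subtree, then the node.
At 17: go left to 2.
  2 is a leaf — visit 2.
At 17: go right to 39.
  At 39: go left to 4.
    At 4: go left to 22.
      At 22: go left to 29.
        At 29: no left child.
        At 29: go right to 14.
          At 14: go left to 10.
            10 is a leaf — visit 10.
          At 14: no right child.
          Visit 14.
        Visit 29.
      At 22: go right to 36.
        36 is a leaf — visit 36.
      Visit 22.
    At 4: no right child.
    Visit 4.
  At 39: go right to 21.
    At 21: go left to 37.
      At 37: go left to 26.
        26 is a leaf — visit 26.
      At 37: no right child.
      Visit 37.
    At 21: go right to 28.
      28 is a leaf — visit 28.
    Visit 21.
  Visit 39.
Visit 17.
Full post-order sequence: 2, 10, 14, 29, 36, 22, 4, 26, 37, 28, 21, 39, 17.

7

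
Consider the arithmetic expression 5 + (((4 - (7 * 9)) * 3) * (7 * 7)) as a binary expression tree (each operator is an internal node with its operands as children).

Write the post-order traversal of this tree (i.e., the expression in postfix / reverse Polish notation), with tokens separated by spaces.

Post-order on an expression tree gives postfix notation: for each operator, emit left operand, right operand, then the operator.

5 4 7 9 * - 3 * 7 7 * * +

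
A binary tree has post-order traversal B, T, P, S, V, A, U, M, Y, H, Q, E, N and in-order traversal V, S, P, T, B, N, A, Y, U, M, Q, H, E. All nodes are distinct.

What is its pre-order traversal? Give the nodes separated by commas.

The last element of post-order is the root; it splits in-order into left and right subtrees.
Root N: left subtree has 5 nodes {V, S, P, T, B}, right has 7 {A, Y, U, M, Q, H, E}.
  Root V: left subtree has 0 nodes { }, right has 4 {S, P, T, B}.
    Root S: left subtree has 0 nodes { }, right has 3 {P, T, B}.
      Root P: left subtree has 0 nodes { }, right has 2 {T, B}.
        Root T: left subtree has 0 nodes { }, right has 1 {B}.
  Root E: left subtree has 6 nodes {A, Y, U, M, Q, H}, right has 0 { }.
    Root Q: left subtree has 4 nodes {A, Y, U, M}, right has 1 {H}.
      Root Y: left subtree has 1 node {A}, right has 2 {U, M}.
        Root M: left subtree has 1 node {U}, right has 0 { }.

N, V, S, P, T, B, E, Q, Y, A, M, U, H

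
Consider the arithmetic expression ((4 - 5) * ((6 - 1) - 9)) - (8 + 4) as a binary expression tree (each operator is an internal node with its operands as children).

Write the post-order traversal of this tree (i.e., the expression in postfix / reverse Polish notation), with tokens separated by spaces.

4 5 - 6 1 - 9 - * 8 4 + -

Post-order on an expression tree gives postfix notation: for each operator, emit left operand, right operand, then the operator.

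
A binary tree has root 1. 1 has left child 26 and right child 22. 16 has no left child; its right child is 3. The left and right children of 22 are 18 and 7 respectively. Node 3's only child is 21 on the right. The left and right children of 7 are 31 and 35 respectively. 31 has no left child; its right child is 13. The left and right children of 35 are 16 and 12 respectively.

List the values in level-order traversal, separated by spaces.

Level-order visits nodes level by level from the root, left to right within each level.
Level 0: 1
Level 1: 26, 22
Level 2: 18, 7
Level 3: 31, 35
Level 4: 13, 16, 12
Level 5: 3
Level 6: 21

1 26 22 18 7 31 35 13 16 12 3 21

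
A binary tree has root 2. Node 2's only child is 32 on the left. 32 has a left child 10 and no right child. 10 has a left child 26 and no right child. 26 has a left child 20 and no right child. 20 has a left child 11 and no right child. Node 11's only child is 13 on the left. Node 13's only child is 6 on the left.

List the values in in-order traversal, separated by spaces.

In-order visits the left subtree, then the node, then the right subtree.
At 2: go left to 32.
  At 32: go left to 10.
    At 10: go left to 26.
      At 26: go left to 20.
        At 20: go left to 11.
          At 11: go left to 13.
            At 13: go left to 6.
              6 is a leaf — visit 6.
            Visit 13.
            At 13: no right child.
          Visit 11.
          At 11: no right child.
        Visit 20.
        At 20: no right child.
      Visit 26.
      At 26: no right child.
    Visit 10.
    At 10: no right child.
  Visit 32.
  At 32: no right child.
Visit 2.
At 2: no right child.

6 13 11 20 26 10 32 2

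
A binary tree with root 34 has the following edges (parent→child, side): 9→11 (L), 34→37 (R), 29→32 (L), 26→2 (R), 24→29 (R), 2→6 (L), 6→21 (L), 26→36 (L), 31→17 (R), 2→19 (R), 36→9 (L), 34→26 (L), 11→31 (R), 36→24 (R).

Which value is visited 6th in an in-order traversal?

24

In-order visits the left subtree, then the node, then the right subtree.
At 34: go left to 26.
  At 26: go left to 36.
    At 36: go left to 9.
      At 9: go left to 11.
        At 11: no left child.
        Visit 11.
        At 11: go right to 31.
          At 31: no left child.
          Visit 31.
          At 31: go right to 17.
            17 is a leaf — visit 17.
      Visit 9.
      At 9: no right child.
    Visit 36.
    At 36: go right to 24.
      At 24: no left child.
      Visit 24.
      At 24: go right to 29.
        At 29: go left to 32.
          32 is a leaf — visit 32.
        Visit 29.
        At 29: no right child.
  Visit 26.
  At 26: go right to 2.
    At 2: go left to 6.
      At 6: go left to 21.
        21 is a leaf — visit 21.
      Visit 6.
      At 6: no right child.
    Visit 2.
    At 2: go right to 19.
      19 is a leaf — visit 19.
Visit 34.
At 34: go right to 37.
  37 is a leaf — visit 37.
Full in-order sequence: 11, 31, 17, 9, 36, 24, 32, 29, 26, 21, 6, 2, 19, 34, 37.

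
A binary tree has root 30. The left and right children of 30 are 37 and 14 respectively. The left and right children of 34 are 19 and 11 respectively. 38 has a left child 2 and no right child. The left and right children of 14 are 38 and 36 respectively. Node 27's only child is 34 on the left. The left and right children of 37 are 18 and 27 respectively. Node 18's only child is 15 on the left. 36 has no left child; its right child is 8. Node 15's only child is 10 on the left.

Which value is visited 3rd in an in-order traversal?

In-order visits the left subtree, then the node, then the right subtree.
At 30: go left to 37.
  At 37: go left to 18.
    At 18: go left to 15.
      At 15: go left to 10.
        10 is a leaf — visit 10.
      Visit 15.
      At 15: no right child.
    Visit 18.
    At 18: no right child.
  Visit 37.
  At 37: go right to 27.
    At 27: go left to 34.
      At 34: go left to 19.
        19 is a leaf — visit 19.
      Visit 34.
      At 34: go right to 11.
        11 is a leaf — visit 11.
    Visit 27.
    At 27: no right child.
Visit 30.
At 30: go right to 14.
  At 14: go left to 38.
    At 38: go left to 2.
      2 is a leaf — visit 2.
    Visit 38.
    At 38: no right child.
  Visit 14.
  At 14: go right to 36.
    At 36: no left child.
    Visit 36.
    At 36: go right to 8.
      8 is a leaf — visit 8.
Full in-order sequence: 10, 15, 18, 37, 19, 34, 11, 27, 30, 2, 38, 14, 36, 8.

18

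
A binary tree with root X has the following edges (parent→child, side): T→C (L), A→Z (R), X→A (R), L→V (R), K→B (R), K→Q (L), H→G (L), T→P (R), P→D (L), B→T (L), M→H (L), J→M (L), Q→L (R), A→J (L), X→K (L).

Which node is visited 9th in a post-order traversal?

K

Post-order visits the left subtree, then the right subtree, then the node.
At X: go left to K.
  At K: go left to Q.
    At Q: no left child.
    At Q: go right to L.
      At L: no left child.
      At L: go right to V.
        V is a leaf — visit V.
      Visit L.
    Visit Q.
  At K: go right to B.
    At B: go left to T.
      At T: go left to C.
        C is a leaf — visit C.
      At T: go right to P.
        At P: go left to D.
          D is a leaf — visit D.
        At P: no right child.
        Visit P.
      Visit T.
    At B: no right child.
    Visit B.
  Visit K.
At X: go right to A.
  At A: go left to J.
    At J: go left to M.
      At M: go left to H.
        At H: go left to G.
          G is a leaf — visit G.
        At H: no right child.
        Visit H.
      At M: no right child.
      Visit M.
    At J: no right child.
    Visit J.
  At A: go right to Z.
    Z is a leaf — visit Z.
  Visit A.
Visit X.
Full post-order sequence: V, L, Q, C, D, P, T, B, K, G, H, M, J, Z, A, X.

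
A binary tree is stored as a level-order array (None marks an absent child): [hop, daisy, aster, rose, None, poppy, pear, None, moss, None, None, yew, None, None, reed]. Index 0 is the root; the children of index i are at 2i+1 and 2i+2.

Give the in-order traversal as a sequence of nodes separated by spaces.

In-order visits the left subtree, then the node, then the right subtree.
At hop: go left to daisy.
  At daisy: go left to rose.
    At rose: no left child.
    Visit rose.
    At rose: go right to moss.
      moss is a leaf — visit moss.
  Visit daisy.
  At daisy: no right child.
Visit hop.
At hop: go right to aster.
  At aster: go left to poppy.
    At poppy: go left to yew.
      yew is a leaf — visit yew.
    Visit poppy.
    At poppy: no right child.
  Visit aster.
  At aster: go right to pear.
    At pear: no left child.
    Visit pear.
    At pear: go right to reed.
      reed is a leaf — visit reed.

rose moss daisy hop yew poppy aster pear reed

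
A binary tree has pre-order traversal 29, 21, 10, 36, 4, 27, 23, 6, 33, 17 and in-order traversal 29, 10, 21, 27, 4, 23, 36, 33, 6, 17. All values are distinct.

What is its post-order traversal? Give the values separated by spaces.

The first element of pre-order is the root; it splits in-order into left and right subtrees.
Root 29: left subtree has 0 nodes { }, right has 9 {10, 21, 27, 4, 23, 36, 33, 6, 17}.
  Root 21: left subtree has 1 node {10}, right has 7 {27, 4, 23, 36, 33, 6, 17}.
    Root 36: left subtree has 3 nodes {27, 4, 23}, right has 3 {33, 6, 17}.
      Root 4: left subtree has 1 node {27}, right has 1 {23}.
      Root 6: left subtree has 1 node {33}, right has 1 {17}.

10 27 23 4 33 17 6 36 21 29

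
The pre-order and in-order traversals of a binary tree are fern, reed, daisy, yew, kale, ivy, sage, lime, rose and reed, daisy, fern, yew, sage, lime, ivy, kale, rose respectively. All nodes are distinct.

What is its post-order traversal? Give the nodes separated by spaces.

daisy reed lime sage ivy rose kale yew fern

The first element of pre-order is the root; it splits in-order into left and right subtrees.
Root fern: left subtree has 2 nodes {reed, daisy}, right has 6 {yew, sage, lime, ivy, kale, rose}.
  Root reed: left subtree has 0 nodes { }, right has 1 {daisy}.
  Root yew: left subtree has 0 nodes { }, right has 5 {sage, lime, ivy, kale, rose}.
    Root kale: left subtree has 3 nodes {sage, lime, ivy}, right has 1 {rose}.
      Root ivy: left subtree has 2 nodes {sage, lime}, right has 0 { }.
        Root sage: left subtree has 0 nodes { }, right has 1 {lime}.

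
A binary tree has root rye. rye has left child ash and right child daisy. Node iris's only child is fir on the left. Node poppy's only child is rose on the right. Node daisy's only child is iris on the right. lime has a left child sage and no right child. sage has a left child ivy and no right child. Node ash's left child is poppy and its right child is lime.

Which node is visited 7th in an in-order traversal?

rye

In-order visits the left subtree, then the node, then the right subtree.
At rye: go left to ash.
  At ash: go left to poppy.
    At poppy: no left child.
    Visit poppy.
    At poppy: go right to rose.
      rose is a leaf — visit rose.
  Visit ash.
  At ash: go right to lime.
    At lime: go left to sage.
      At sage: go left to ivy.
        ivy is a leaf — visit ivy.
      Visit sage.
      At sage: no right child.
    Visit lime.
    At lime: no right child.
Visit rye.
At rye: go right to daisy.
  At daisy: no left child.
  Visit daisy.
  At daisy: go right to iris.
    At iris: go left to fir.
      fir is a leaf — visit fir.
    Visit iris.
    At iris: no right child.
Full in-order sequence: poppy, rose, ash, ivy, sage, lime, rye, daisy, fir, iris.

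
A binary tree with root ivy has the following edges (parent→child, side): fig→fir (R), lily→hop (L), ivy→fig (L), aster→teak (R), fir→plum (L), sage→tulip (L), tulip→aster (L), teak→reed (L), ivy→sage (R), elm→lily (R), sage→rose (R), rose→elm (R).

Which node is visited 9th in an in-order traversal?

In-order visits the left subtree, then the node, then the right subtree.
At ivy: go left to fig.
  At fig: no left child.
  Visit fig.
  At fig: go right to fir.
    At fir: go left to plum.
      plum is a leaf — visit plum.
    Visit fir.
    At fir: no right child.
Visit ivy.
At ivy: go right to sage.
  At sage: go left to tulip.
    At tulip: go left to aster.
      At aster: no left child.
      Visit aster.
      At aster: go right to teak.
        At teak: go left to reed.
          reed is a leaf — visit reed.
        Visit teak.
        At teak: no right child.
    Visit tulip.
    At tulip: no right child.
  Visit sage.
  At sage: go right to rose.
    At rose: no left child.
    Visit rose.
    At rose: go right to elm.
      At elm: no left child.
      Visit elm.
      At elm: go right to lily.
        At lily: go left to hop.
          hop is a leaf — visit hop.
        Visit lily.
        At lily: no right child.
Full in-order sequence: fig, plum, fir, ivy, aster, reed, teak, tulip, sage, rose, elm, hop, lily.

sage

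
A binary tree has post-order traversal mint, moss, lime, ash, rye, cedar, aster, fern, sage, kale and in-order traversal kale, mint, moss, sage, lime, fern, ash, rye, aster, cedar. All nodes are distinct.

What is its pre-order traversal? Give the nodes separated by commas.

kale, sage, moss, mint, fern, lime, aster, rye, ash, cedar

The last element of post-order is the root; it splits in-order into left and right subtrees.
Root kale: left subtree has 0 nodes { }, right has 9 {mint, moss, sage, lime, fern, ash, rye, aster, cedar}.
  Root sage: left subtree has 2 nodes {mint, moss}, right has 6 {lime, fern, ash, rye, aster, cedar}.
    Root moss: left subtree has 1 node {mint}, right has 0 { }.
    Root fern: left subtree has 1 node {lime}, right has 4 {ash, rye, aster, cedar}.
      Root aster: left subtree has 2 nodes {ash, rye}, right has 1 {cedar}.
        Root rye: left subtree has 1 node {ash}, right has 0 { }.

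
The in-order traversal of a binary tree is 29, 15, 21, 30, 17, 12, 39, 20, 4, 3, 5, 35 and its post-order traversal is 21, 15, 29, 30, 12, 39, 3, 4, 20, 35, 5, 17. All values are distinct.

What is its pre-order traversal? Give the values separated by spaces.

17 30 29 15 21 5 20 39 12 4 3 35

The last element of post-order is the root; it splits in-order into left and right subtrees.
Root 17: left subtree has 4 nodes {29, 15, 21, 30}, right has 7 {12, 39, 20, 4, 3, 5, 35}.
  Root 30: left subtree has 3 nodes {29, 15, 21}, right has 0 { }.
    Root 29: left subtree has 0 nodes { }, right has 2 {15, 21}.
      Root 15: left subtree has 0 nodes { }, right has 1 {21}.
  Root 5: left subtree has 5 nodes {12, 39, 20, 4, 3}, right has 1 {35}.
    Root 20: left subtree has 2 nodes {12, 39}, right has 2 {4, 3}.
      Root 39: left subtree has 1 node {12}, right has 0 { }.
      Root 4: left subtree has 0 nodes { }, right has 1 {3}.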